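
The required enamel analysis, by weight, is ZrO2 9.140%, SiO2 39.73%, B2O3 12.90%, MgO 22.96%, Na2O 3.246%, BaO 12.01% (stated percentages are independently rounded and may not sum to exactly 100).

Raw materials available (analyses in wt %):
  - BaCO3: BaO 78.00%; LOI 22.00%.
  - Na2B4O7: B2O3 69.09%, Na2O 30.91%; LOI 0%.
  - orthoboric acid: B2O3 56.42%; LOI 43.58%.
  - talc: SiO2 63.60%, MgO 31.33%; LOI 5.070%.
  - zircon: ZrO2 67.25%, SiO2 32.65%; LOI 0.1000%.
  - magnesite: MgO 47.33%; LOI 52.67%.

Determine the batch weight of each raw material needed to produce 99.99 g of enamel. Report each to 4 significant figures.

All internal work holds exact precision at each step; intermediates appear (rounded to 4 significant figures) across the worked steps — exactly one rounding lands on every reported number — all derived quantities (net glass mass, totals, yield, the six compositions, ignition loss) are re-derived at full float precision using the weight values at 99.99 g of glass, exactly as shown in problem or answer.
The oxide mass targets at 99.99 g enamel:
  ZrO2: 9.140% × 99.99 = 9.139 g
  SiO2: 39.73% × 99.99 = 39.73 g
  B2O3: 12.90% × 99.99 = 12.90 g
  MgO: 22.96% × 99.99 = 22.96 g
  Na2O: 3.246% × 99.99 = 3.246 g
  BaO: 12.01% × 99.99 = 12.01 g
A balance pass over the oxides, given the weights on record, for the quoted basis mass (summed amounts equal target values inside rounding margins):
  ZrO2: 13.59·0.6725 = 9.139 g (target 9.139 g)
  SiO2: 55.49·0.6360 + 13.59·0.3265 = 39.73 g (target 39.73 g)
  B2O3: 10.50·0.6909 + 10.00·0.5642 = 12.90 g (target 12.90 g)
  MgO: 55.49·0.3133 + 11.78·0.4733 = 22.96 g (target 22.96 g)
  Na2O: 10.50·0.3091 = 3.246 g (target 3.246 g)
  BaO: 15.40·0.7800 = 12.01 g (target 12.01 g)
Glass-mass bookkeeping: batch total minus LOI = 99.98 g (the Σ of target masses is 99.98 g; versus the stated basis of 99.99 g — rounding explains the deltas).
Batch total: Σ batch = 116.8 g; Σ batch·LOI gives LOI loss = 16.78 g; the yield ratio, glass ÷ batch: 85.63%.

Batch per 99.99 g enamel:
  BaCO3: 15.40 g
  Na2B4O7: 10.50 g
  orthoboric acid: 10.00 g
  talc: 55.49 g
  zircon: 13.59 g
  magnesite: 11.78 g
Total batch = 116.8 g; LOI loss = 16.78 g; yield = 85.63%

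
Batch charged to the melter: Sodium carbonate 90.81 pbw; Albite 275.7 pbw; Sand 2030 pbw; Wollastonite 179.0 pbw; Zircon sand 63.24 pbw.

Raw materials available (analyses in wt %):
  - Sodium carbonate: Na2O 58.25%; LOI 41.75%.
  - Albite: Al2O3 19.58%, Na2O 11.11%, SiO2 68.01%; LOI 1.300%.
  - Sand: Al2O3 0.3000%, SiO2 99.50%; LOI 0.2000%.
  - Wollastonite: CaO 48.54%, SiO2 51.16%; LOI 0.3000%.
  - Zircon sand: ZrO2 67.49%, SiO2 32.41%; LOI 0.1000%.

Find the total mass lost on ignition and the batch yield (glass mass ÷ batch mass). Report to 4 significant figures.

LOI loss = 46.16 pbw; glass = 2593 pbw; yield = 98.25%

Working values are printed rounded to four significant digits in the printout. Every computation runs at full float precision in all steps; every reported number is rounded exactly once. All derived quantities, including the totals, LOI, the yield, glass mass, five oxide percentages, are rebuilt starting from the weights at 2593 pbw of glass at exact precision, as written in the problem or answer text.
LOI of each material in turn:
  Sodium carbonate: 90.81 × 0.4175 = 37.91 pbw
  Albite: 275.7 × 0.01300 = 3.584 pbw
  Sand: 2030 × 0.002000 = 4.060 pbw
  Wollastonite: 179.0 × 0.003000 = 0.5370 pbw
  Zircon sand: 63.24 × 0.001000 = 0.06324 pbw
Total LOI = 46.16 pbw
Glass = batch − LOI = 2639 − 46.16 = 2593 pbw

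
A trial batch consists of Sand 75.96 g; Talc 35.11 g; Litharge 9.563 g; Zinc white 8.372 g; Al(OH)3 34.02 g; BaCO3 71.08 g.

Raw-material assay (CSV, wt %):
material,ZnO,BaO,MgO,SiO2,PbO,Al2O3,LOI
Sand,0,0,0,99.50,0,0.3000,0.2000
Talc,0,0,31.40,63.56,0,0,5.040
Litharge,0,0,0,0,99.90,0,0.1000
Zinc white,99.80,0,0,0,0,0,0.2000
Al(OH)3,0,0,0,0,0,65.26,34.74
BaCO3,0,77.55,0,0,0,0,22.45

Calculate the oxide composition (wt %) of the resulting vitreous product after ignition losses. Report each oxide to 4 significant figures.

Glass mass = 204.4 g (batch 234.1 − LOI 29.72).
Composition: ZnO 4.088%, BaO 26.97%, MgO 5.394%, SiO2 47.90%, PbO 4.674%, Al2O3 10.97%

All internal work carries full float precision from start to finish; mid-chain values are printed rounded to 4 significant figures within the worked lines — every reported result receives exactly one rounding — derived quantities are computed starting from the weights on 204.4 g of glass in exact precision (ignition loss, the six compositions, totals, yield, glass mass) exactly as shown in either problem or answer.
Oxide-by-oxide delivered mass:
  ZnO: 8.372·0.9980 = 8.355 g
  BaO: 71.08·0.7755 = 55.12 g
  MgO: 35.11·0.3140 = 11.02 g
  SiO2: 75.96·0.9950 + 35.11·0.6356 = 97.90 g
  PbO: 9.563·0.9990 = 9.553 g
  Al2O3: 75.96·0.003000 + 34.02·0.6526 = 22.43 g
LOI: 75.96·0.002000 + 35.11·0.05040 + 9.563·0.001000 + 8.372·0.002000 + 34.02·0.3474 + 71.08·0.2245 = 29.72 g
Glass = total batch minus LOI = 234.1 − 29.72 = 204.4 g (= Σ oxide masses)
percent share: oxide ÷ glass, ×100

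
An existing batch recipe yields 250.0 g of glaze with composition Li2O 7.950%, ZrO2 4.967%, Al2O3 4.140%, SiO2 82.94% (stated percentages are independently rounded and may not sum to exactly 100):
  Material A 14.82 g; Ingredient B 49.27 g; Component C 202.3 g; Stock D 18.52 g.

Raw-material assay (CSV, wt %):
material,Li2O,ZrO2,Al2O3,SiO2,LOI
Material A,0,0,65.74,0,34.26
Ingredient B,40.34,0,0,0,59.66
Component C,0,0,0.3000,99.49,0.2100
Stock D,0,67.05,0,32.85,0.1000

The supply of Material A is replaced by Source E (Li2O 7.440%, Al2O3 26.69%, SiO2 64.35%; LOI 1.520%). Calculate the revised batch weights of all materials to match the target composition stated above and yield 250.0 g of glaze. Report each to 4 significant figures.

Revised batch per 250.0 g glaze:
  Source E: 36.77 g
  Ingredient B: 42.49 g
  Component C: 178.5 g
  Stock D: 18.52 g
Total batch = 276.3 g; LOI loss = 26.30 g

Intermediates are printed rounded to four significant digits in the printout — every computation runs at full precision through the solve — each reported value is rounded exactly once; the derived quantities, which include the four compositions, glass mass, totals, the yield, ignition loss, are re-derived in exact precision, as quoted within either problem or answer, from the batch weights at 250.0 g of glass.
Target oxide masses per 250.0 g glaze:
  Li2O: 7.950% × 250.0 = 19.88 g
  ZrO2: 4.967% × 250.0 = 12.42 g
  Al2O3: 4.140% × 250.0 = 10.35 g
  SiO2: 82.94% × 250.0 = 207.4 g
Verifying the oxide balance using the reported weights, on the stated basis (summed amounts equal target values net of answer rounding effects):
  Li2O: 36.77·0.07440 + 42.49·0.4034 = 19.88 g (target 19.88 g)
  ZrO2: 18.52·0.6705 = 12.42 g (target 12.42 g)
  Al2O3: 36.77·0.2669 + 178.5·0.003000 = 10.35 g (target 10.35 g)
  SiO2: 36.77·0.6435 + 178.5·0.9949 + 18.52·0.3285 = 207.3 g (target 207.4 g)
Glass-mass closure: net batch after ignition = 250.0 g (oxide target masses add up to 250.0 g; with the basis standing at 250.0 g — differing by rounding only).
Summing the batch: Σ batch = 276.3 g; LOI loss = Σ batch·LOI = 26.30 g; as yield: glass ÷ batch → 90.48%.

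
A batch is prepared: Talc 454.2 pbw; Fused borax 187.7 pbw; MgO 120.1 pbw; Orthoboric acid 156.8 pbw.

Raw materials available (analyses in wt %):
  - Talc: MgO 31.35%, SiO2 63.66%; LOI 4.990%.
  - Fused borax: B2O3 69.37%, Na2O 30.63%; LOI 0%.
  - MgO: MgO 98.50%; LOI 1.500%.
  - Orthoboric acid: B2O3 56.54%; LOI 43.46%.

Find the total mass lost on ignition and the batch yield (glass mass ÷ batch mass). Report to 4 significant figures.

Full precision is held from first step to last; the intermediate values are shown (rounded to four significant digits) in the printout. Exactly one rounding goes into every reported value; the derived quantities are carried from the weighed amounts on 826.2 pbw of glass at full precision (the totals, the yield, the four compositions, ignition loss, net glass mass) as written in the question or the answer.
LOI of each material in turn:
  Talc: 454.2 × 0.04990 = 22.66 pbw
  Fused borax: 187.7 × 0 = 0 pbw
  MgO: 120.1 × 0.01500 = 1.801 pbw
  Orthoboric acid: 156.8 × 0.4346 = 68.15 pbw
Total LOI = 92.61 pbw
Glass = batch − LOI = 918.8 − 92.61 = 826.2 pbw

LOI loss = 92.61 pbw; glass = 826.2 pbw; yield = 89.92%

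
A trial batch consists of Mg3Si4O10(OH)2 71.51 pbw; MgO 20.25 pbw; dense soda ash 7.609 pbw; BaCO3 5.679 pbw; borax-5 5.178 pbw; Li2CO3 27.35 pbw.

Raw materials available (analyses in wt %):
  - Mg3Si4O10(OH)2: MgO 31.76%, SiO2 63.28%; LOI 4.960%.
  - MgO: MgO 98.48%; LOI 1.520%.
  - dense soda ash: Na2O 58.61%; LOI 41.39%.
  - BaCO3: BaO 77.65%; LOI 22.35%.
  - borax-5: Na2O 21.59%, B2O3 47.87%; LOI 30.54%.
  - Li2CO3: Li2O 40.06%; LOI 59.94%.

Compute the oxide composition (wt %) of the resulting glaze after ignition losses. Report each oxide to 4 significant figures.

Each numeric step holds full float precision throughout. Mid-chain values are printed (rounded to four significant figures) on the page — a single rounding finalizes each reported result; derived quantities are recomputed from the batch weights on 111.3 pbw of glass in full float precision (six oxide percentages, yield, the totals, ignition loss, net glass mass) exactly as printed in the problem or answer text.
Per-oxide mass from batch:
  MgO: 71.51·0.3176 + 20.25·0.9848 = 42.65 pbw
  Li2O: 27.35·0.4006 = 10.96 pbw
  Na2O: 7.609·0.5861 + 5.178·0.2159 = 5.578 pbw
  BaO: 5.679·0.7765 = 4.410 pbw
  SiO2: 71.51·0.6328 = 45.25 pbw
  B2O3: 5.178·0.4787 = 2.479 pbw
LOI: 71.51·0.04960 + 20.25·0.01520 + 7.609·0.4139 + 5.679·0.2235 + 5.178·0.3054 + 27.35·0.5994 = 26.25 pbw
The glass mass, total less LOI, = 137.6 − 26.25 = 111.3 pbw (matching Σ of the oxides)
wt % = 100 × oxide mass / glass mass

Glass mass = 111.3 pbw (batch 137.6 − LOI 26.25).
Composition: MgO 38.31%, Li2O 9.842%, Na2O 5.010%, BaO 3.961%, SiO2 40.65%, B2O3 2.226%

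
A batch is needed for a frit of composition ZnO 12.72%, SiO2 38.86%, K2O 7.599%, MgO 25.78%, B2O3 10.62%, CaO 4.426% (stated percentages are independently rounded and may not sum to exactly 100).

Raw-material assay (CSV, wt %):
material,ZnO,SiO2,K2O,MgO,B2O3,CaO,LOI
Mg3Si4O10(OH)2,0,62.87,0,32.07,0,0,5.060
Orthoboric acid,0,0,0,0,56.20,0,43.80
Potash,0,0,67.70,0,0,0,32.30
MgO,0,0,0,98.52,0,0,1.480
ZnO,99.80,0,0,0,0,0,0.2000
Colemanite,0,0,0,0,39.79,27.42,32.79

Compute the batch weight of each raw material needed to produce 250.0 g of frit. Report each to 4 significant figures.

The intermediate values appear rounded off to 4 significant figures on the page. The working math holds exact precision in every operation; a single rounding completes each reported value; the derived quantities (net glass mass, the totals, six oxide percentages, the yield, LOI) are computed starting from the weights at 250.0 g of glass at full precision precisely as stated by the problem or the answer.
Per-oxide target masses for 250.0 g frit:
  ZnO: 12.72% × 250.0 = 31.80 g
  SiO2: 38.86% × 250.0 = 97.15 g
  K2O: 7.599% × 250.0 = 19.00 g
  MgO: 25.78% × 250.0 = 64.45 g
  B2O3: 10.62% × 250.0 = 26.55 g
  CaO: 4.426% × 250.0 = 11.06 g
Sums-versus-targets review from the weights as reported, relative to the basis at hand (sums match the target masses exact up to rounding of places):
  ZnO: 31.86·0.9980 = 31.80 g (target 31.80 g)
  SiO2: 154.5·0.6287 = 97.13 g (target 97.15 g)
  K2O: 28.06·0.6770 = 19.00 g (target 19.00 g)
  MgO: 154.5·0.3207 + 15.12·0.9852 = 64.44 g (target 64.45 g)
  B2O3: 18.67·0.5620 + 40.35·0.3979 = 26.55 g (target 26.55 g)
  CaO: 40.35·0.2742 = 11.06 g (target 11.06 g)
Glass mass check: batch total minus LOI = 250.0 g (the Σ of target masses is 250.0 g; against the stated basis, 250.0 g — differing by rounding only).
Whole-batch sum: Σ batch = 288.6 g; Σ batch·LOI gives LOI loss = 38.58 g; yield = glass ÷ total batch = 86.63%.

Batch per 250.0 g frit:
  Mg3Si4O10(OH)2: 154.5 g
  Orthoboric acid: 18.67 g
  Potash: 28.06 g
  MgO: 15.12 g
  ZnO: 31.86 g
  Colemanite: 40.35 g
Total batch = 288.6 g; LOI loss = 38.58 g; yield = 86.63%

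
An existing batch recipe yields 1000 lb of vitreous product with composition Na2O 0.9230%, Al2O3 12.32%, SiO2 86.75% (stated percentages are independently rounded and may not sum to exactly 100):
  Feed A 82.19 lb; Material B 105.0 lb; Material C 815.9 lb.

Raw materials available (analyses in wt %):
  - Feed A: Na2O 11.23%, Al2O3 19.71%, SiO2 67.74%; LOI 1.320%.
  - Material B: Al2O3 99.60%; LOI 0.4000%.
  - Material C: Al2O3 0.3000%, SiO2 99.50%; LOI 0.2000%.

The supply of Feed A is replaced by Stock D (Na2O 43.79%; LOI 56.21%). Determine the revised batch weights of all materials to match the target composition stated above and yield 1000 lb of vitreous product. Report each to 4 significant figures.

Working values are displayed (rounded to four significant digits) in the printout — all internal work carries exact precision at every stage; exactly one rounding lands on each reported value — derived quantities, which include the totals, yield, net glass mass, three oxide percentages, ignition loss, are carried at exact precision, as they appear in either problem or answer, from the batch weights on 1000 lb of glass.
Target oxide masses per 1000 lb vitreous product:
  Na2O: 0.9230% × 1000 = 9.230 lb
  Al2O3: 12.32% × 1000 = 123.2 lb
  SiO2: 86.75% × 1000 = 867.5 lb
Checking each oxide sum applying the batch weights above, per the basis as stated (sums match the target masses inside rounding margins):
  Na2O: 21.08·0.4379 = 9.231 lb (target 9.230 lb)
  Al2O3: 121.1·0.9960 + 871.9·0.003000 = 123.2 lb (target 123.2 lb)
  SiO2: 871.9·0.9950 = 867.5 lb (target 867.5 lb)
Consistency of the glass mass: whole batch net of LOI = 1000 lb (oxide target masses add up to 999.9 lb; the stated basis being 1000 lb — any gap is answer rounding).
Summing the batch: Σ batch = 1014 lb; Σ batch·LOI gives LOI loss = 14.08 lb; the yield ratio, glass ÷ batch: 98.61%.

Revised batch per 1000 lb vitreous product:
  Stock D: 21.08 lb
  Material B: 121.1 lb
  Material C: 871.9 lb
Total batch = 1014 lb; LOI loss = 14.08 lb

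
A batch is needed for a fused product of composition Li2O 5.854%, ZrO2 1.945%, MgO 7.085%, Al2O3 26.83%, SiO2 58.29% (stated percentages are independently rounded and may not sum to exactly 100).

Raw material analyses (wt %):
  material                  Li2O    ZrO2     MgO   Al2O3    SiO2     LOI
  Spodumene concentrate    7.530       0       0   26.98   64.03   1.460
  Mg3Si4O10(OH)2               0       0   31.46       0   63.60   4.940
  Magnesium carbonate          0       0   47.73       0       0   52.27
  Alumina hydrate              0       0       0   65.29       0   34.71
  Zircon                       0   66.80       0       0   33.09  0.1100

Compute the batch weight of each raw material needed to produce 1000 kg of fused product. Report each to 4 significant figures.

Batch per 1000 kg fused product:
  Spodumene concentrate: 777.4 kg
  Mg3Si4O10(OH)2: 118.7 kg
  Magnesium carbonate: 70.21 kg
  Alumina hydrate: 89.68 kg
  Zircon: 29.12 kg
Total batch = 1085 kg; LOI loss = 85.07 kg; yield = 92.16%

All arithmetic carries full precision in every operation. Rounding to four significant digits extends to each in-between result as shown. Every reported number sees exactly one rounding. The derived quantities, which include net glass mass, the yield, the five compositions, totals, LOI, are rebuilt in full float precision, exactly as printed in question or answer, from the batch weights per 1000 kg of glass.
Oxide-by-oxide targets in 1000 kg fused product:
  Li2O: 5.854% × 1000 = 58.54 kg
  ZrO2: 1.945% × 1000 = 19.45 kg
  MgO: 7.085% × 1000 = 70.85 kg
  Al2O3: 26.83% × 1000 = 268.3 kg
  SiO2: 58.29% × 1000 = 582.9 kg
A balance pass over the oxides, working from each reported weight, relative to the basis at hand (every target is met by its sum inside rounding margins):
  Li2O: 777.4·0.07530 = 58.54 kg (target 58.54 kg)
  ZrO2: 29.12·0.6680 = 19.45 kg (target 19.45 kg)
  MgO: 118.7·0.3146 + 70.21·0.4773 = 70.85 kg (target 70.85 kg)
  Al2O3: 777.4·0.2698 + 89.68·0.6529 = 268.3 kg (target 268.3 kg)
  SiO2: 777.4·0.6403 + 118.7·0.6360 + 29.12·0.3309 = 582.9 kg (target 582.9 kg)
Glass mass check: the batch minus its LOI: 1000 kg (per-oxide target masses sum to 1000 kg; with the basis standing at 1000 kg — deltas are rounding alone).
Batch total: Σ batch = 1085 kg; loss to ignition Σ batch·LOI = 85.07 kg; glass ÷ batch gives a yield of 92.16%.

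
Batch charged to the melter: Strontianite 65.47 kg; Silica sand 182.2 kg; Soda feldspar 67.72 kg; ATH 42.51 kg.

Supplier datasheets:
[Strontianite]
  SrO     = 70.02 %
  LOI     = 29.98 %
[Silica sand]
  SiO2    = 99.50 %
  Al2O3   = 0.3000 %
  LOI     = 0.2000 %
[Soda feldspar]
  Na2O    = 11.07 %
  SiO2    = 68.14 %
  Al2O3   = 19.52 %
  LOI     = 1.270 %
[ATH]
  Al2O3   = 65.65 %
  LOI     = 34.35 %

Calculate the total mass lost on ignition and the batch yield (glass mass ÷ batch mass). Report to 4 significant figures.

LOI loss = 35.45 kg; glass = 322.4 kg; yield = 90.09%

All arithmetic carries exact precision from start to finish. The intermediate values are printed (rounded to four significant digits) alongside each step; every reported figure sees exactly one rounding; derived quantities, which include yield, the totals, net glass mass, ignition loss, the four compositions, are rebuilt at full precision, as quoted within problem or answer, from the batch weights on 322.4 kg of glass.
Material-by-material LOI:
  Strontianite: 65.47 × 0.2998 = 19.63 kg
  Silica sand: 182.2 × 0.002000 = 0.3644 kg
  Soda feldspar: 67.72 × 0.01270 = 0.8600 kg
  ATH: 42.51 × 0.3435 = 14.60 kg
Total LOI = 35.45 kg
Glass = batch − LOI = 357.9 − 35.45 = 322.4 kg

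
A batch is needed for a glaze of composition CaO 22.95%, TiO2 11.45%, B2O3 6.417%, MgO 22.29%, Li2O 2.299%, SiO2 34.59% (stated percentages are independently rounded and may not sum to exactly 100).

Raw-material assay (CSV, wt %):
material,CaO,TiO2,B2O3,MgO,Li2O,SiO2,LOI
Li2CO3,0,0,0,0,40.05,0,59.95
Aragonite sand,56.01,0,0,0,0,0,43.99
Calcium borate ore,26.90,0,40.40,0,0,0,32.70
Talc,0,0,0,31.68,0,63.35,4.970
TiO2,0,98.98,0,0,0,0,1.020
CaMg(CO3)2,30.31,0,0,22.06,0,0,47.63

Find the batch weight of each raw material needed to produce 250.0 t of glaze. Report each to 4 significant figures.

Batch per 250.0 t glaze:
  Li2CO3: 14.35 t
  Aragonite sand: 52.75 t
  Calcium borate ore: 39.71 t
  Talc: 136.5 t
  TiO2: 28.92 t
  CaMg(CO3)2: 56.58 t
Total batch = 328.8 t; LOI loss = 78.82 t; yield = 76.03%

Values along the way appear rounded to 4 significant digits in the printout — full precision is held throughout. Every reported result undergoes a single rounding — derived quantities, which include LOI, totals, glass mass, six oxide percentages, the yield, are carried in full precision, exactly as shown in either problem or answer, from the batch weights on 250.0 t of glass.
Oxide mass targets, per 250.0 t glaze:
  CaO: 22.95% × 250.0 = 57.38 t
  TiO2: 11.45% × 250.0 = 28.62 t
  B2O3: 6.417% × 250.0 = 16.04 t
  MgO: 22.29% × 250.0 = 55.72 t
  Li2O: 2.299% × 250.0 = 5.748 t
  SiO2: 34.59% × 250.0 = 86.48 t
Balance tally, oxide-wise, working from each reported weight, for the quoted basis mass (sum by sum, the targets are met net of answer rounding effects):
  CaO: 52.75·0.5601 + 39.71·0.2690 + 56.58·0.3031 = 57.38 t (target 57.38 t)
  TiO2: 28.92·0.9898 = 28.63 t (target 28.62 t)
  B2O3: 39.71·0.4040 = 16.04 t (target 16.04 t)
  MgO: 136.5·0.3168 + 56.58·0.2206 = 55.72 t (target 55.72 t)
  Li2O: 14.35·0.4005 = 5.747 t (target 5.748 t)
  SiO2: 136.5·0.6335 = 86.47 t (target 86.48 t)
Glass-mass sanity pass: batch total minus LOI = 250.0 t (targets for the oxides total 250.0 t; the stated basis being 250.0 t — a pure rounding effect).
Whole-batch sum: Σ batch = 328.8 t; LOI removed, Σ of batch·LOI: 78.82 t; yield: glass divided by total = 76.03%.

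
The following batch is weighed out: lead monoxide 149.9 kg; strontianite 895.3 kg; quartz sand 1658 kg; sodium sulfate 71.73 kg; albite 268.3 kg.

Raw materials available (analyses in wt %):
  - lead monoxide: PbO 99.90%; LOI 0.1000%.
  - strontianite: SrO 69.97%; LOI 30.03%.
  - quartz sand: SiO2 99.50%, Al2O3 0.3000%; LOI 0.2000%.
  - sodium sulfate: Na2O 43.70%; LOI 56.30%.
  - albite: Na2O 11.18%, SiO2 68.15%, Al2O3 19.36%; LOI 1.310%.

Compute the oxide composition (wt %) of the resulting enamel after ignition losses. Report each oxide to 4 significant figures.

Glass mass = 2727 kg (batch 3043 − LOI 316.2).
Composition: Na2O 2.249%, SiO2 67.20%, SrO 22.97%, Al2O3 2.087%, PbO 5.491%

Intermediates are displayed with 4-significant-figure rounding alongside each step; every computation runs at full precision from first step to last. A single rounding produces every reported number — derived quantities (the totals, the yield, the five compositions, ignition loss, net glass mass) are re-derived from the weighed amounts for 2727 kg of glass in exact precision exactly as shown in the problem or answer text.
Delivered oxide masses:
  Na2O: 71.73·0.4370 + 268.3·0.1118 = 61.34 kg
  SiO2: 1658·0.9950 + 268.3·0.6815 = 1833 kg
  SrO: 895.3·0.6997 = 626.4 kg
  Al2O3: 1658·0.003000 + 268.3·0.1936 = 56.92 kg
  PbO: 149.9·0.9990 = 149.8 kg
LOI: 149.9·0.001000 + 895.3·0.3003 + 1658·0.002000 + 71.73·0.5630 + 268.3·0.01310 = 316.2 kg
Glass = total batch minus LOI = 3043 − 316.2 = 2727 kg (= Σ oxide masses)
wt % = 100 × oxide mass / glass mass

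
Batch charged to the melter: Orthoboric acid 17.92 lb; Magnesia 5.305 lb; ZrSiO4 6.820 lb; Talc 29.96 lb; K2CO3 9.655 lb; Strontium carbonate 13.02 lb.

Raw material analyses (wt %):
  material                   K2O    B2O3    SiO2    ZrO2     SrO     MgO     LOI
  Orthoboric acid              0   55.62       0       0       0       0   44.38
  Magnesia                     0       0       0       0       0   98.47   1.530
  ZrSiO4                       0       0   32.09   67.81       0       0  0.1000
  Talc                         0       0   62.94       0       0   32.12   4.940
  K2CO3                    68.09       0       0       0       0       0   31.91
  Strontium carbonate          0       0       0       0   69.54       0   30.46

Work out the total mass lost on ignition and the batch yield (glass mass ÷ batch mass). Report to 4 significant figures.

LOI loss = 16.57 lb; glass = 66.11 lb; yield = 79.96%

Full precision is kept through every step; the intermediate values are shown, rounded to four significant digits, alongside each step. Every reported value is rounded only once — the derived quantities (the totals, yield, the six compositions, ignition loss, glass mass) are rebuilt from the batch weights on 66.11 lb of glass in exact precision as quoted within the question or the answer.
Loss on ignition, line by line:
  Orthoboric acid: 17.92 × 0.4438 = 7.953 lb
  Magnesia: 5.305 × 0.01530 = 0.08117 lb
  ZrSiO4: 6.820 × 0.001000 = 0.006820 lb
  Talc: 29.96 × 0.04940 = 1.480 lb
  K2CO3: 9.655 × 0.3191 = 3.081 lb
  Strontium carbonate: 13.02 × 0.3046 = 3.966 lb
Total LOI = 16.57 lb
Glass = batch − LOI = 82.68 − 16.57 = 66.11 lb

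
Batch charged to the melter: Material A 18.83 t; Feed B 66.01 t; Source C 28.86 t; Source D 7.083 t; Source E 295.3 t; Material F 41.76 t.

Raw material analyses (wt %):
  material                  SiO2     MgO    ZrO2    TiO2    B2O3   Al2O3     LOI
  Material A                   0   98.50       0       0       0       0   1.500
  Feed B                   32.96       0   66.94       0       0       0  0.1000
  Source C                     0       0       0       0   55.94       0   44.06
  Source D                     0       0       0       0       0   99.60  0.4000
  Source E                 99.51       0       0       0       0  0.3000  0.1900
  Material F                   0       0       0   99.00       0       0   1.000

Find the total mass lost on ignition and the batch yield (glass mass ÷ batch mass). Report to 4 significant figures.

Values along the way are printed rounded to 4 significant figures within the worked lines; all arithmetic runs at full float precision at all times. A single rounding produces each reported result. Derived quantities, which include totals, LOI, yield, six oxide percentages, glass mass, are carried at exact precision, as quoted within either problem or answer, from the batch weights on 443.8 t of glass.
Material-by-material LOI:
  Material A: 18.83 × 0.01500 = 0.2824 t
  Feed B: 66.01 × 0.001000 = 0.06601 t
  Source C: 28.86 × 0.4406 = 12.72 t
  Source D: 7.083 × 0.004000 = 0.02833 t
  Source E: 295.3 × 0.001900 = 0.5611 t
  Material F: 41.76 × 0.01000 = 0.4176 t
Total LOI = 14.07 t
Glass = batch − LOI = 457.8 − 14.07 = 443.8 t

LOI loss = 14.07 t; glass = 443.8 t; yield = 96.93%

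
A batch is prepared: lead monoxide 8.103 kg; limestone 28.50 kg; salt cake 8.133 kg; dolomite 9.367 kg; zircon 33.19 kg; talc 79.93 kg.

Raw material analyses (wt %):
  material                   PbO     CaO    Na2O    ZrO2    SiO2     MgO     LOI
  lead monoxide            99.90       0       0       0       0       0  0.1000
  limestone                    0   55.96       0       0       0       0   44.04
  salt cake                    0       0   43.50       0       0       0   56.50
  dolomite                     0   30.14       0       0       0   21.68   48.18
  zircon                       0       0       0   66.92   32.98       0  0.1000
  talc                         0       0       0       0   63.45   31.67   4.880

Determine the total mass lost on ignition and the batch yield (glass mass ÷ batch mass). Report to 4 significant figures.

Every computation runs at exact precision in all steps — mid-chain values are shown, rounded to four significant figures, within the worked lines. Exactly one rounding goes into every reported number. The derived quantities are rebuilt from the weighed amounts on 141.6 kg of glass in full precision (net glass mass, yield, totals, ignition loss, six oxide percentages) precisely as stated by the problem or answer text.
Per-material ignition loss:
  lead monoxide: 8.103 × 0.001000 = 0.008103 kg
  limestone: 28.50 × 0.4404 = 12.55 kg
  salt cake: 8.133 × 0.5650 = 4.595 kg
  dolomite: 9.367 × 0.4818 = 4.513 kg
  zircon: 33.19 × 0.001000 = 0.03319 kg
  talc: 79.93 × 0.04880 = 3.901 kg
Total LOI = 25.60 kg
Glass = batch − LOI = 167.2 − 25.60 = 141.6 kg

LOI loss = 25.60 kg; glass = 141.6 kg; yield = 84.69%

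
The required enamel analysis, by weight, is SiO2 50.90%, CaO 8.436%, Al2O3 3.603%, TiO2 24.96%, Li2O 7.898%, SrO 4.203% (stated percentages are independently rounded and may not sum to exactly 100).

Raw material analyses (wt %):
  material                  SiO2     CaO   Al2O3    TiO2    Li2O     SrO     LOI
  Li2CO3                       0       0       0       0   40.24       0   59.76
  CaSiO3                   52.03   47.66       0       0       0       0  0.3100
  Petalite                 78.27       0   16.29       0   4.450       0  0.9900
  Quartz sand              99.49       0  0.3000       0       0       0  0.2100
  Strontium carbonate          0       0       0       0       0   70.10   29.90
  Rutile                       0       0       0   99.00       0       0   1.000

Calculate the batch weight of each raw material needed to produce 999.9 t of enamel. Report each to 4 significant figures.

Batch per 999.9 t enamel:
  Li2CO3: 172.3 t
  CaSiO3: 177.0 t
  Petalite: 216.6 t
  Quartz sand: 248.6 t
  Strontium carbonate: 59.95 t
  Rutile: 252.1 t
Total batch = 1127 t; LOI loss = 126.6 t; yield = 88.76%

The intermediate values appear (rounded to 4 significant figures) when written out. The whole derivation carries full precision end to end — every reported number sees exactly one rounding. Derived quantities are recomputed from the batch weights on 999.9 t of glass in full float precision (glass mass, the six compositions, ignition loss, yield, the totals) exactly as printed in either problem or answer.
Target masses of each oxide per 999.9 t enamel:
  SiO2: 50.90% × 999.9 = 508.9 t
  CaO: 8.436% × 999.9 = 84.35 t
  Al2O3: 3.603% × 999.9 = 36.03 t
  TiO2: 24.96% × 999.9 = 249.6 t
  Li2O: 7.898% × 999.9 = 78.97 t
  SrO: 4.203% × 999.9 = 42.03 t
A balance pass over the oxides, on the weights just shown, against the basis in use (every target is met by its sum inside rounding margins):
  SiO2: 177.0·0.5203 + 216.6·0.7827 + 248.6·0.9949 = 509.0 t (target 508.9 t)
  CaO: 177.0·0.4766 = 84.36 t (target 84.35 t)
  Al2O3: 216.6·0.1629 + 248.6·0.003000 = 36.03 t (target 36.03 t)
  TiO2: 252.1·0.9900 = 249.6 t (target 249.6 t)
  Li2O: 172.3·0.4024 + 216.6·0.04450 = 78.97 t (target 78.97 t)
  SrO: 59.95·0.7010 = 42.02 t (target 42.03 t)
Glass-mass closure: net batch after ignition = 999.9 t (oxide target masses add up to 999.9 t; basis as stated: 999.9 t — differing by rounding only).
Total batch = Σ batch = 1127 t; the LOI term Σ batch·LOI equals 126.6 t; the yield ratio, glass ÷ batch: 88.76%.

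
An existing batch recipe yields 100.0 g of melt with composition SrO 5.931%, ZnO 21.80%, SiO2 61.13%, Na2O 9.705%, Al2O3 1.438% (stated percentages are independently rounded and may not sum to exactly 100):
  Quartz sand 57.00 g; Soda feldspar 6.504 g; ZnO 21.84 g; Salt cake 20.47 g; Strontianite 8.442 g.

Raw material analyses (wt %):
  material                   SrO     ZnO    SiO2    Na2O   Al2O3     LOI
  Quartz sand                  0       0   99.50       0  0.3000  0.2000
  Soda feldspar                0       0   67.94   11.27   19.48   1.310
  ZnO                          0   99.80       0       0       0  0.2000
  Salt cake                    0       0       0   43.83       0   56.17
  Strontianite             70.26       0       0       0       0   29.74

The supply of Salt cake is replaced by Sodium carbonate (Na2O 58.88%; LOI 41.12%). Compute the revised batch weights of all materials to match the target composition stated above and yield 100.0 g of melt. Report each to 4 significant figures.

Working values appear with 4-significant-digit rounding in the printout. Full precision is maintained from start to finish; every reported value is rounded just once — derived quantities (the yield, net glass mass, the totals, LOI, five oxide percentages) are rebuilt from the weighed amounts per 100.0 g of glass in full precision, as they appear in the question or the answer.
Oxide-by-oxide targets in 100.0 g melt:
  SrO: 5.931% × 100.0 = 5.931 g
  ZnO: 21.80% × 100.0 = 21.80 g
  SiO2: 61.13% × 100.0 = 61.13 g
  Na2O: 9.705% × 100.0 = 9.705 g
  Al2O3: 1.438% × 100.0 = 1.438 g
Balance tally, oxide-wise, per the reported batch figures, under the basis named above (summed amounts equal target values given rounding of the digits):
  SrO: 8.442·0.7026 = 5.931 g (target 5.931 g)
  ZnO: 21.84·0.9980 = 21.80 g (target 21.80 g)
  SiO2: 57.00·0.9950 + 6.504·0.6794 = 61.13 g (target 61.13 g)
  Na2O: 6.504·0.1127 + 15.24·0.5888 = 9.706 g (target 9.705 g)
  Al2O3: 57.00·0.003000 + 6.504·0.1948 = 1.438 g (target 1.438 g)
Glass-mass sanity pass: net batch after ignition = 100.0 g (per-oxide target masses sum to 100.0 g; against the stated basis, 100.0 g — gaps are rounding artifacts).
Batch total: Σ batch = 109.0 g; the LOI term Σ batch·LOI equals 9.020 g; glass ÷ batch gives a yield of 91.73%.

Revised batch per 100.0 g melt:
  Quartz sand: 57.00 g
  Soda feldspar: 6.504 g
  ZnO: 21.84 g
  Sodium carbonate: 15.24 g
  Strontianite: 8.442 g
Total batch = 109.0 g; LOI loss = 9.020 g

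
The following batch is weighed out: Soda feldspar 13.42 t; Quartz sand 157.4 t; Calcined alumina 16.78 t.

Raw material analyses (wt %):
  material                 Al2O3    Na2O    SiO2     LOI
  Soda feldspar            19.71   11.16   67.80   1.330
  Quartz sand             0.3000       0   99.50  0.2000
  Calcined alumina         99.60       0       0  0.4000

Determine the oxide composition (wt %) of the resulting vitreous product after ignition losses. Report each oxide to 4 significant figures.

Working values appear, with 4-significant-figure rounding, as written — all arithmetic runs at exact precision at each step — each reported value takes exactly one rounding; the derived quantities are rebuilt in exact precision (yield, the totals, LOI, glass mass, the three compositions) using the weight values at 187.0 t of glass as quoted within the problem or the answer.
Delivered oxide masses:
  Al2O3: 13.42·0.1971 + 157.4·0.003000 + 16.78·0.9960 = 19.83 t
  Na2O: 13.42·0.1116 = 1.498 t
  SiO2: 13.42·0.6780 + 157.4·0.9950 = 165.7 t
LOI: 13.42·0.01330 + 157.4·0.002000 + 16.78·0.004000 = 0.5604 t
Glass mass = batch − LOI = 187.6 − 0.5604 = 187.0 t (matching Σ of the oxides)
oxide / glass × 100 gives the wt %

Glass mass = 187.0 t (batch 187.6 − LOI 0.5604).
Composition: Al2O3 10.60%, Na2O 0.8007%, SiO2 88.60%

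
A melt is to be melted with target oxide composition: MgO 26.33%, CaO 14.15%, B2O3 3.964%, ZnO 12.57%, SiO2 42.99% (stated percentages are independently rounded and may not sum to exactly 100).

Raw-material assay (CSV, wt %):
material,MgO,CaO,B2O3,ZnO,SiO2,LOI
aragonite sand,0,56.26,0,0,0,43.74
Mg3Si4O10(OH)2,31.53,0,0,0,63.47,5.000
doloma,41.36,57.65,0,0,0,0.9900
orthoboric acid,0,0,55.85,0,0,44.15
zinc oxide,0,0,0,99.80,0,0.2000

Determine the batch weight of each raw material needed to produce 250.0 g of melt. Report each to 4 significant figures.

Values along the way are shown (rounded to four significant figures) at each printed step — each numeric step maintains full float precision in all steps — every reported figure is rounded only once — derived quantities are recomputed from the weighed amounts for 250.0 g of glass in full precision (yield, the totals, LOI, the five compositions, glass mass), exactly as printed in question or answer.
Target masses of each oxide per 250.0 g melt:
  MgO: 26.33% × 250.0 = 65.82 g
  CaO: 14.15% × 250.0 = 35.38 g
  B2O3: 3.964% × 250.0 = 9.910 g
  ZnO: 12.57% × 250.0 = 31.42 g
  SiO2: 42.99% × 250.0 = 107.5 g
Mass-balance tally per oxide from the weights as reported, under the basis named above (sums match the target masses given rounding of the digits):
  MgO: 169.3·0.3153 + 30.06·0.4136 = 65.81 g (target 65.82 g)
  CaO: 32.07·0.5626 + 30.06·0.5765 = 35.37 g (target 35.38 g)
  B2O3: 17.74·0.5585 = 9.908 g (target 9.910 g)
  ZnO: 31.49·0.9980 = 31.43 g (target 31.42 g)
  SiO2: 169.3·0.6347 = 107.5 g (target 107.5 g)
Glass-mass sanity pass: Σ batch − LOI loss = 250.0 g (the Σ of target masses is 250.0 g; against the stated basis, 250.0 g — rounding explains the deltas).
Batch grand total — Σ batch = 280.7 g; the LOI term Σ batch·LOI equals 30.69 g; yield, glass over the total, = 89.07%.

Batch per 250.0 g melt:
  aragonite sand: 32.07 g
  Mg3Si4O10(OH)2: 169.3 g
  doloma: 30.06 g
  orthoboric acid: 17.74 g
  zinc oxide: 31.49 g
Total batch = 280.7 g; LOI loss = 30.69 g; yield = 89.07%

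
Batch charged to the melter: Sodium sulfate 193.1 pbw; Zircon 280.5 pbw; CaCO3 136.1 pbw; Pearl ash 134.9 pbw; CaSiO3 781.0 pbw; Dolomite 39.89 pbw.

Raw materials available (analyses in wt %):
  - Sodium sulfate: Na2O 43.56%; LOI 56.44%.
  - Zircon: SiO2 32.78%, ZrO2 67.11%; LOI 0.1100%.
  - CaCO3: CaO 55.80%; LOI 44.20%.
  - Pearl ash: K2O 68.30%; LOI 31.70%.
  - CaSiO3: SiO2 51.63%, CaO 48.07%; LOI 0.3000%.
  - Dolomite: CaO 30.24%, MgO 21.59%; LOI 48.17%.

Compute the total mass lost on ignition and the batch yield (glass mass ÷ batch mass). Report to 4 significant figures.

The working math holds full float precision in every operation. Values along the way are shown, rounded to 4 significant figures, alongside each step; each reported result is rounded a single time; derived quantities are computed in full precision (yield, totals, net glass mass, the six compositions, LOI) from the weighed amounts at 1332 pbw of glass as given in problem or answer.
Loss on ignition, line by line:
  Sodium sulfate: 193.1 × 0.5644 = 109.0 pbw
  Zircon: 280.5 × 0.001100 = 0.3085 pbw
  CaCO3: 136.1 × 0.4420 = 60.16 pbw
  Pearl ash: 134.9 × 0.3170 = 42.76 pbw
  CaSiO3: 781.0 × 0.003000 = 2.343 pbw
  Dolomite: 39.89 × 0.4817 = 19.22 pbw
Total LOI = 233.8 pbw
Glass = batch − LOI = 1565 − 233.8 = 1332 pbw

LOI loss = 233.8 pbw; glass = 1332 pbw; yield = 85.07%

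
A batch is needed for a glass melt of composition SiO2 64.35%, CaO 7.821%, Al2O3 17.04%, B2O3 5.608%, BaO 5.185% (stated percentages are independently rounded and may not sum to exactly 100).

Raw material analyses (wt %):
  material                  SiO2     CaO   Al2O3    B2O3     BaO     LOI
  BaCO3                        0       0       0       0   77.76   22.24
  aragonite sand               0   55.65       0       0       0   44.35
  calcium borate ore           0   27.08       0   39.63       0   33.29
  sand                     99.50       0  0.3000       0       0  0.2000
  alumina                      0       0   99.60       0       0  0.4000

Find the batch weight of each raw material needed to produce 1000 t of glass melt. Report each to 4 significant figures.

The intermediate values are displayed with 4-significant-figure rounding in the working. Every computation runs at full float precision in every operation — every reported figure receives exactly one rounding — all derived quantities are rebuilt from the weighed amounts at 1000 t of glass in exact precision (the totals, the yield, LOI, glass mass, the five compositions), precisely as stated by the problem or the answer.
The oxide mass targets at 1000 t glass melt:
  SiO2: 64.35% × 1000 = 643.5 t
  CaO: 7.821% × 1000 = 78.21 t
  Al2O3: 17.04% × 1000 = 170.4 t
  B2O3: 5.608% × 1000 = 56.08 t
  BaO: 5.185% × 1000 = 51.85 t
Balance tally, oxide-wise, from the weights as reported, versus the basis set out (oxide sums agree with the targets net of answer rounding effects):
  SiO2: 646.7·0.9950 = 643.5 t (target 643.5 t)
  CaO: 71.68·0.5565 + 141.5·0.2708 = 78.21 t (target 78.21 t)
  Al2O3: 646.7·0.003000 + 169.1·0.9960 = 170.4 t (target 170.4 t)
  B2O3: 141.5·0.3963 = 56.08 t (target 56.08 t)
  BaO: 66.68·0.7776 = 51.85 t (target 51.85 t)
Glass-mass bookkeeping: batch total minus LOI = 1000 t (per-oxide target masses sum to 1000 t; against the stated basis, 1000 t — rounding explains the deltas).
Whole-batch sum: Σ batch = 1096 t; Σ batch·LOI gives LOI loss = 95.69 t; as yield: glass ÷ batch → 91.27%.

Batch per 1000 t glass melt:
  BaCO3: 66.68 t
  aragonite sand: 71.68 t
  calcium borate ore: 141.5 t
  sand: 646.7 t
  alumina: 169.1 t
Total batch = 1096 t; LOI loss = 95.69 t; yield = 91.27%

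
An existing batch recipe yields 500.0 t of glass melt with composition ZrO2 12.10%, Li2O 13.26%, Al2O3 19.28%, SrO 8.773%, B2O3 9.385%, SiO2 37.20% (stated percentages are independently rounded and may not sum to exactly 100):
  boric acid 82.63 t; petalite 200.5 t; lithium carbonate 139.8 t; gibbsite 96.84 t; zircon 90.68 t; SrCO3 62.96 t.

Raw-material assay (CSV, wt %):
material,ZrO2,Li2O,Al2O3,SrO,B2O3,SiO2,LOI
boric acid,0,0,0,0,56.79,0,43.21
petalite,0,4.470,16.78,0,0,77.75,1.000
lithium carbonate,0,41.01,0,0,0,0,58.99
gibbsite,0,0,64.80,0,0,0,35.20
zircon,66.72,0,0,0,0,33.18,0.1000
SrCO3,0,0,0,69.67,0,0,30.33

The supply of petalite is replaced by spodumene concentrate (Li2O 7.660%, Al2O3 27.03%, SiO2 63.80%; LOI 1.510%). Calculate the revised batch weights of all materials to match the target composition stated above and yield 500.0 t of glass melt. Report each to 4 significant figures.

Working values are shown (rounded to four significant figures) as written; the whole derivation keeps exact precision end to end; every reported number is rounded just once — derived quantities, which include net glass mass, yield, the totals, ignition loss, the six compositions, are recomputed in full precision, exactly as printed in the question or the answer, starting from the weights for 500.0 t of glass.
The oxide mass targets at 500.0 t glass melt:
  ZrO2: 12.10% × 500.0 = 60.50 t
  Li2O: 13.26% × 500.0 = 66.30 t
  Al2O3: 19.28% × 500.0 = 96.40 t
  SrO: 8.773% × 500.0 = 43.86 t
  B2O3: 9.385% × 500.0 = 46.92 t
  SiO2: 37.20% × 500.0 = 186.0 t
Per-oxide balance check using the reported weights, versus the basis set out (target by target, the sums agree net of answer rounding effects):
  ZrO2: 90.68·0.6672 = 60.50 t (target 60.50 t)
  Li2O: 244.4·0.07660 + 116.0·0.4101 = 66.29 t (target 66.30 t)
  Al2O3: 244.4·0.2703 + 46.83·0.6480 = 96.41 t (target 96.40 t)
  SrO: 62.96·0.6967 = 43.86 t (target 43.86 t)
  B2O3: 82.63·0.5679 = 46.93 t (target 46.92 t)
  SiO2: 244.4·0.6380 + 90.68·0.3318 = 186.0 t (target 186.0 t)
Glass mass check: Σ batch − LOI loss = 500.0 t (the Σ of target masses is 500.0 t; the stated basis being 500.0 t — gaps are rounding artifacts).
Whole-batch sum: Σ batch = 643.5 t; Σ batch·LOI gives LOI loss = 143.5 t; the yield ratio, glass ÷ batch: 77.70%.

Revised batch per 500.0 t glass melt:
  boric acid: 82.63 t
  spodumene concentrate: 244.4 t
  lithium carbonate: 116.0 t
  gibbsite: 46.83 t
  zircon: 90.68 t
  SrCO3: 62.96 t
Total batch = 643.5 t; LOI loss = 143.5 t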